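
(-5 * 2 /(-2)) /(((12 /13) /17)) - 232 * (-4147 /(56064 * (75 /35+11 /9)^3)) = 6178762963321 /66773121024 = 92.53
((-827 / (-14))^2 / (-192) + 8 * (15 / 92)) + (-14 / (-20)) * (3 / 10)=-16.66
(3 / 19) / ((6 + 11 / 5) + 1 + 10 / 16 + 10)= 120 / 15067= 0.01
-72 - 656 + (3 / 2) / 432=-209663 / 288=-728.00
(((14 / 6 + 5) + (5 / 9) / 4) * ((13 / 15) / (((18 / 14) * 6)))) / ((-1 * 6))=-24479 / 174960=-0.14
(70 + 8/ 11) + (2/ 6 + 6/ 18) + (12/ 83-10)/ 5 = 950746/ 13695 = 69.42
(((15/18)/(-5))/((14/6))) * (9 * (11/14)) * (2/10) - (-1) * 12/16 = 159/245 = 0.65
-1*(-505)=505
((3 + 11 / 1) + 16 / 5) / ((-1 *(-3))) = 86 / 15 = 5.73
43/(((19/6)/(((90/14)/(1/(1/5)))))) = 2322/133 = 17.46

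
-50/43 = -1.16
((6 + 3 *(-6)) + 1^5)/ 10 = -11/ 10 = -1.10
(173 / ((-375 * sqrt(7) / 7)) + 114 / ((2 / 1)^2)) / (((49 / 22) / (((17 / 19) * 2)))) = 1122 / 49-129404 * sqrt(7) / 349125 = 21.92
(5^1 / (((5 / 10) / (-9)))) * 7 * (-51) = 32130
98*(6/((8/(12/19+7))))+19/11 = 235187/418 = 562.65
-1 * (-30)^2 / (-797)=900 / 797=1.13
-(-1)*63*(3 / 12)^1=63 / 4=15.75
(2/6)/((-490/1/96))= -16/245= -0.07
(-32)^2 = 1024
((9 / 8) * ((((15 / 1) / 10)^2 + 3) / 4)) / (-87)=-63 / 3712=-0.02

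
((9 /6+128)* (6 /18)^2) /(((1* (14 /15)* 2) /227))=41995 /24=1749.79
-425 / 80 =-85 / 16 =-5.31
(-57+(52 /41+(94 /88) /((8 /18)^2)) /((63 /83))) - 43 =-165849515 /1818432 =-91.20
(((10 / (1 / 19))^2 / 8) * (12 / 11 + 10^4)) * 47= 23332170050 / 11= 2121106368.18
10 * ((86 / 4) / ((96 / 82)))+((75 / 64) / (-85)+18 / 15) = 3016459 / 16320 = 184.83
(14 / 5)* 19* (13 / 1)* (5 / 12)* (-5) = -8645 / 6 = -1440.83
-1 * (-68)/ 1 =68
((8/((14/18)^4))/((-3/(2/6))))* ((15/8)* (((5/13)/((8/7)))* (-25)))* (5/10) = 1366875/71344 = 19.16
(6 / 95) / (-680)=-3 / 32300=-0.00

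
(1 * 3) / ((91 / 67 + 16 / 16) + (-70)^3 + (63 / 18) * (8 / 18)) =-0.00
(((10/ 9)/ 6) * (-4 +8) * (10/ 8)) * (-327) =-2725/ 9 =-302.78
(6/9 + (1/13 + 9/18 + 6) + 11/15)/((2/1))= 1037/260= 3.99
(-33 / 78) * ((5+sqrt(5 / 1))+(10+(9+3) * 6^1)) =-37.75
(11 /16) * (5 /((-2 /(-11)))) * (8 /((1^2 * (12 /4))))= 605 /12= 50.42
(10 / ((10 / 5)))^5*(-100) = -312500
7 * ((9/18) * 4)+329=343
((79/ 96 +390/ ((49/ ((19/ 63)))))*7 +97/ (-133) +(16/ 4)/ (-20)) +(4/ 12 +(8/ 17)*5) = 184758743/ 7596960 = 24.32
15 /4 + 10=55 /4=13.75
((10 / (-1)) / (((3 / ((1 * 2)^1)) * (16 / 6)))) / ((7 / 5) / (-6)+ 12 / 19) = -1425 / 227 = -6.28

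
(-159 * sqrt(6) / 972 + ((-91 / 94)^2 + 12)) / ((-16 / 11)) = -1257443 / 141376 + 583 * sqrt(6) / 5184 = -8.62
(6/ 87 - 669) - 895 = -45354/ 29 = -1563.93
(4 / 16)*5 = 5 / 4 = 1.25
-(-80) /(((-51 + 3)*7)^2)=5 /7056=0.00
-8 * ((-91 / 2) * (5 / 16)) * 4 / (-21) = -65 / 3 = -21.67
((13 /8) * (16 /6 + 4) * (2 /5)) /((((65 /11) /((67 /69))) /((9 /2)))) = 737 /230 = 3.20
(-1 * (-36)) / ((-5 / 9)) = -324 / 5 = -64.80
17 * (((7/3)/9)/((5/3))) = 2.64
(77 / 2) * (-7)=-539 / 2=-269.50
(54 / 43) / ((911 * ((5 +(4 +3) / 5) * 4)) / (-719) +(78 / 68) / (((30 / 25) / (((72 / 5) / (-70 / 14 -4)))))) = -1650105 / 44629829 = -0.04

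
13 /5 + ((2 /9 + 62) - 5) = 2692 /45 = 59.82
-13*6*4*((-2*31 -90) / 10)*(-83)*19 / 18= -6232304 / 15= -415486.93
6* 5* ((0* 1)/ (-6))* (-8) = 0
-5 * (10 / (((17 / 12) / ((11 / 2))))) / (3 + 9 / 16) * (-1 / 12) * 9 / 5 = 2640 / 323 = 8.17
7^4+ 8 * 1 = 2409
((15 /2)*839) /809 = 12585 /1618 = 7.78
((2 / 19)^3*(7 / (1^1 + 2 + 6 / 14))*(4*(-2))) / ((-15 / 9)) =392 / 34295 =0.01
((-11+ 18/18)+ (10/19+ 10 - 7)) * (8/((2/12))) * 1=-5904/19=-310.74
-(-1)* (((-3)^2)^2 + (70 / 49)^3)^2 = 828461089 / 117649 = 7041.80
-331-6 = -337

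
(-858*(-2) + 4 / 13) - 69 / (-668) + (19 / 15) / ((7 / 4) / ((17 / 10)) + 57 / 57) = 15432608819 / 8987940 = 1717.04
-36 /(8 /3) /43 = -27 /86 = -0.31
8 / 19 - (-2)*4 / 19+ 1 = 1.84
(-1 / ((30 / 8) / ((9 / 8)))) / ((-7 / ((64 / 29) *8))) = 768 / 1015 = 0.76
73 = 73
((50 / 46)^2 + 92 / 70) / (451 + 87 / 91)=600717 / 108783560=0.01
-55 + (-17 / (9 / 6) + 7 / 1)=-178 / 3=-59.33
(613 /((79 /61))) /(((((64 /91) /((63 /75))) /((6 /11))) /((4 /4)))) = 214374069 /695200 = 308.36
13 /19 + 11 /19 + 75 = 1449 /19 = 76.26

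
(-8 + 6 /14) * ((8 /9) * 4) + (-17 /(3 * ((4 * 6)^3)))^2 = -324110645273 /12039487488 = -26.92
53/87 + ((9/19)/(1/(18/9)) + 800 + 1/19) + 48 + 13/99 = 2439605/2871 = 849.74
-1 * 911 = -911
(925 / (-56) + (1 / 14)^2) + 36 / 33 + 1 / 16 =-132459 / 8624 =-15.36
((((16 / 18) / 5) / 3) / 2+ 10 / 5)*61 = 16714 / 135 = 123.81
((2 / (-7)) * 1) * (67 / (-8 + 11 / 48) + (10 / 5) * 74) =-103976 / 2611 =-39.82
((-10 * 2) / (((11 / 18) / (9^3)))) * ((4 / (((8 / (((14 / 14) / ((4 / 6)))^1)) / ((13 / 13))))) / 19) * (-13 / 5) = 511758 / 209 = 2448.60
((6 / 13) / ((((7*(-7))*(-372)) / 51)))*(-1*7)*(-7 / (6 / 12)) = 51 / 403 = 0.13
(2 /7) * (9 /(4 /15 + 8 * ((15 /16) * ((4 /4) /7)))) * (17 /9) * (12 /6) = 2040 /281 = 7.26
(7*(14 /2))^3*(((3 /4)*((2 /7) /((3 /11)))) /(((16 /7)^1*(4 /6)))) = 3882417 /64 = 60662.77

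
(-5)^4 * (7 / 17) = 257.35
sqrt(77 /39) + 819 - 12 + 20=sqrt(3003) /39 + 827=828.41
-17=-17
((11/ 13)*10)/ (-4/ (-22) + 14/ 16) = 9680/ 1209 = 8.01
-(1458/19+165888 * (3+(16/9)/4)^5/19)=-4233164.69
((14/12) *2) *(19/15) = 133/45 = 2.96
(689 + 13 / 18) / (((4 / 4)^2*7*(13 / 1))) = 955 / 126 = 7.58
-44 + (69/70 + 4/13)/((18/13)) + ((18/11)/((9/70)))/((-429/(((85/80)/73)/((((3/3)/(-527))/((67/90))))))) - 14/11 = -38343597937/868107240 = -44.17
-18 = -18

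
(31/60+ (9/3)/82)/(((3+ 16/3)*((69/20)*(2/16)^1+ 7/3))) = 32664/1360175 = 0.02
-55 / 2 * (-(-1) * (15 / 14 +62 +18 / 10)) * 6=-149853 / 14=-10703.79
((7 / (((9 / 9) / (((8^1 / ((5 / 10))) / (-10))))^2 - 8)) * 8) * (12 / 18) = -7168 / 1461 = -4.91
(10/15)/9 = 2/27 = 0.07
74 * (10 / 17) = 740 / 17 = 43.53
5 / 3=1.67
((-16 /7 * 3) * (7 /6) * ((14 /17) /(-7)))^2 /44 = 64 /3179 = 0.02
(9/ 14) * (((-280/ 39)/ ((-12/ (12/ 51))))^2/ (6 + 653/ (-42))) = -78400/ 58755723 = -0.00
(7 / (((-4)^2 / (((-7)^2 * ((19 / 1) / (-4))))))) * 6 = -19551 / 32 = -610.97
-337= -337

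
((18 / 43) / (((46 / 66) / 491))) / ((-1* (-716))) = 145827 / 354062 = 0.41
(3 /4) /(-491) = -3 /1964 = -0.00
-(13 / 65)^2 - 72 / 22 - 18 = -5861 / 275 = -21.31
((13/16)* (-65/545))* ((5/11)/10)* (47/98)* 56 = -7943/67144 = -0.12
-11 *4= -44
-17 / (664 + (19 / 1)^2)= -17 / 1025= -0.02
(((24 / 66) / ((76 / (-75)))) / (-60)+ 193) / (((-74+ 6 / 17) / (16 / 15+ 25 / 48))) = -348361127 / 83733760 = -4.16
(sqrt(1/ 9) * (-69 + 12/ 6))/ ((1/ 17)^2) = -6454.33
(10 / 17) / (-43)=-10 / 731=-0.01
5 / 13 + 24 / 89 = 757 / 1157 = 0.65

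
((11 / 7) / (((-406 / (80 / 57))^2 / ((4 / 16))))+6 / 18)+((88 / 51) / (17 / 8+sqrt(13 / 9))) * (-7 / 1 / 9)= -34030378159 / 57170193507+39424 * sqrt(13) / 270657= -0.07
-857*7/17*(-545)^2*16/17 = -28509647600/289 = -98649299.65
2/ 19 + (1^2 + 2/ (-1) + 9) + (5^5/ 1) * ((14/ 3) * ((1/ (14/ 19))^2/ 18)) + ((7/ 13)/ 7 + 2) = 280548215/ 186732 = 1502.41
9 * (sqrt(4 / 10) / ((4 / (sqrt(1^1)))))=1.42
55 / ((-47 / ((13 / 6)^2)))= -9295 / 1692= -5.49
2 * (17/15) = 34/15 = 2.27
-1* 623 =-623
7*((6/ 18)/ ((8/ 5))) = 1.46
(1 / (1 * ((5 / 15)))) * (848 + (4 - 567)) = 855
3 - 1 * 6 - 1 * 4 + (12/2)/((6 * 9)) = -62/9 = -6.89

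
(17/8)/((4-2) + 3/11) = 187/200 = 0.94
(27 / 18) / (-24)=-1 / 16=-0.06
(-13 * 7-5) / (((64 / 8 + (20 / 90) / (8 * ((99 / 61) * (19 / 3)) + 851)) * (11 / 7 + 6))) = -172147248 / 108619949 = -1.58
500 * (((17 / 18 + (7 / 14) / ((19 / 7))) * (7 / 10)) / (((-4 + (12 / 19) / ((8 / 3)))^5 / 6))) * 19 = -10704671196800 / 179391326829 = -59.67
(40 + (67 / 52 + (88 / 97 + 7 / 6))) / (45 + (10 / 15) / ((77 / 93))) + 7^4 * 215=27550736219503 / 53370564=516215.95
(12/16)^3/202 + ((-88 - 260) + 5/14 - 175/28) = -32025699/90496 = -353.89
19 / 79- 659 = -52042 / 79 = -658.76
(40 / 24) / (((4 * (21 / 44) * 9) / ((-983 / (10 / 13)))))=-140569 / 1134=-123.96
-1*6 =-6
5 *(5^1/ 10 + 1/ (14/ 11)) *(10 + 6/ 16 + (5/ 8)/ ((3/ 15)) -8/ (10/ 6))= 783/ 14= 55.93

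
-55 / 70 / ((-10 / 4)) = 0.31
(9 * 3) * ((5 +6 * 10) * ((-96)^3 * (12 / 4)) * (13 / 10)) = -6055575552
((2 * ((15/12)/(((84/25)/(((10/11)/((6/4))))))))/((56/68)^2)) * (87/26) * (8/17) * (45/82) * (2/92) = 4621875/370025656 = 0.01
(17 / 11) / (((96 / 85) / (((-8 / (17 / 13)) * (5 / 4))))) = -5525 / 528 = -10.46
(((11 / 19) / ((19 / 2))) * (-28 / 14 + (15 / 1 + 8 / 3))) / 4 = 517 / 2166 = 0.24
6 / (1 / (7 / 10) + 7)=42 / 59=0.71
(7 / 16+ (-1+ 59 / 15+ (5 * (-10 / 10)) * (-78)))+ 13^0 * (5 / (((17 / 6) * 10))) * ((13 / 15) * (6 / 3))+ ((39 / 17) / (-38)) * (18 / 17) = 518718683 / 1317840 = 393.61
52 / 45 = 1.16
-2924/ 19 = -153.89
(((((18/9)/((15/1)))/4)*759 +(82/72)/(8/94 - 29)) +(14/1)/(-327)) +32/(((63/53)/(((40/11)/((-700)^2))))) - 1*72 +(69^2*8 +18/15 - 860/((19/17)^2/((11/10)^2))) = 33783504069511305047/907930228243500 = 37209.36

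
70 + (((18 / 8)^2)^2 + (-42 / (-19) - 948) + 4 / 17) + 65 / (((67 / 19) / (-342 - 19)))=-41573872087 / 5540096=-7504.18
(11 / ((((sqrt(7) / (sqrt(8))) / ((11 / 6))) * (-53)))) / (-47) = 121 * sqrt(14) / 52311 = 0.01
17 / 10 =1.70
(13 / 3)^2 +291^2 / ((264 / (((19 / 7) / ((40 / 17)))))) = 86220049 / 221760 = 388.80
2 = 2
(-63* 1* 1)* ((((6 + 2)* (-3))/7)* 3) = 648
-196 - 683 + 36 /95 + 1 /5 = -16690 /19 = -878.42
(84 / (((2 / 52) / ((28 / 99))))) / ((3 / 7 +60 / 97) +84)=13840736 / 1905651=7.26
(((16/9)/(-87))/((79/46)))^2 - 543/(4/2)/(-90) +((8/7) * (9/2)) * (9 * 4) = 100793441590481/535680382860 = 188.16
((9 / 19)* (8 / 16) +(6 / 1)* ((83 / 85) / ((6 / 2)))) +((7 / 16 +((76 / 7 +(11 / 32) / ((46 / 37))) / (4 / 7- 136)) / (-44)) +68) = 7003664611951 / 99161103360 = 70.63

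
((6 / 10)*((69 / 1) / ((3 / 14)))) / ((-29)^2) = 966 / 4205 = 0.23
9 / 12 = 3 / 4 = 0.75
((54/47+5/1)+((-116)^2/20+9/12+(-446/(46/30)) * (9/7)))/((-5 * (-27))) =46268237/20430900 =2.26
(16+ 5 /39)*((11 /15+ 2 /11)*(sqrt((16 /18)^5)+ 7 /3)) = 12157312*sqrt(2) /1563705+ 664853 /19305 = 45.43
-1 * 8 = -8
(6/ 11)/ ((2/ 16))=48/ 11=4.36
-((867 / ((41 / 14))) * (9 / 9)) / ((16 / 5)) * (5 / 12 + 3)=-10115 / 32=-316.09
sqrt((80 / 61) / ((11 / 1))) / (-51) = -4 * sqrt(3355) / 34221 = -0.01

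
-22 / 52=-11 / 26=-0.42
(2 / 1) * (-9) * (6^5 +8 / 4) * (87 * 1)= -12180348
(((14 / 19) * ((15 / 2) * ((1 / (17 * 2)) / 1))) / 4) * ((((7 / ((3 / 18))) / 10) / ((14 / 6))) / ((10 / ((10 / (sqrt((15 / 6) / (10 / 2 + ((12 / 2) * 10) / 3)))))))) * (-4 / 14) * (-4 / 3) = 0.09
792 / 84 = 9.43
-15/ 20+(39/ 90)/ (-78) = -34/ 45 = -0.76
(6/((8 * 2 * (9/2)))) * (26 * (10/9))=65/27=2.41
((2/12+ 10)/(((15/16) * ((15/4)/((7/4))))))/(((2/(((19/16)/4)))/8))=8113/1350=6.01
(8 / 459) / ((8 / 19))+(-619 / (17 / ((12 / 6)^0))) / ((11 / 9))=-150208 / 5049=-29.75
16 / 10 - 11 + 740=3653 / 5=730.60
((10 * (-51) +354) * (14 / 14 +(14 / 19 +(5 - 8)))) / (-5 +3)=-1872 / 19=-98.53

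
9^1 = 9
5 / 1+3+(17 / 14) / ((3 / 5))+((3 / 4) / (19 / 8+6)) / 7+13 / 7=33469 / 2814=11.89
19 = 19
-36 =-36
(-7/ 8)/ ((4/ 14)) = -49/ 16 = -3.06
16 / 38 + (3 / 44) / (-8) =2759 / 6688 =0.41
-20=-20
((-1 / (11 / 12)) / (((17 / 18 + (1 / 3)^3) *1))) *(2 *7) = -9072 / 583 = -15.56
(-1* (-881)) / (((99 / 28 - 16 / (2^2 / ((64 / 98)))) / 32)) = 30528.35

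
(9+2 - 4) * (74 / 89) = 518 / 89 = 5.82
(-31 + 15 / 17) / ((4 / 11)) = -1408 / 17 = -82.82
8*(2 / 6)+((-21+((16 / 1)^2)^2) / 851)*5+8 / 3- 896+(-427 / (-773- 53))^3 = -2120816355211 / 4194660696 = -505.60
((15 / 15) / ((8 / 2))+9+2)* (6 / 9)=15 / 2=7.50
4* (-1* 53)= -212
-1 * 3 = -3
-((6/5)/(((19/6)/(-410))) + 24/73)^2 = -24037.29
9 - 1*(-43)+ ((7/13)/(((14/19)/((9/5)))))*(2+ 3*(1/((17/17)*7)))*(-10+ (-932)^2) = 1262554109/455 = 2774844.20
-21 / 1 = -21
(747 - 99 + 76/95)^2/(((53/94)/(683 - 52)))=624193014304/1325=471089067.40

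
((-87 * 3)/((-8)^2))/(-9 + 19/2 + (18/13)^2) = -44109/26144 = -1.69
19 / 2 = 9.50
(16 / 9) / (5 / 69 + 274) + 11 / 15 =209861 / 283665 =0.74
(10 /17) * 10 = 100 /17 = 5.88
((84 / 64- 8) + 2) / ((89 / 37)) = -1.95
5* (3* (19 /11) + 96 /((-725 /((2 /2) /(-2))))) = 26.24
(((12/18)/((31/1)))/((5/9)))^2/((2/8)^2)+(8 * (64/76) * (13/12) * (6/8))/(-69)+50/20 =153996947/62993550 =2.44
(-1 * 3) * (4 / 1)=-12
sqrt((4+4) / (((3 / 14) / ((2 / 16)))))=sqrt(42) / 3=2.16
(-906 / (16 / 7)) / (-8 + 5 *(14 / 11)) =11627 / 48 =242.23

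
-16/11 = -1.45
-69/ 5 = -13.80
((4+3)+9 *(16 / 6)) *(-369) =-11439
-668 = -668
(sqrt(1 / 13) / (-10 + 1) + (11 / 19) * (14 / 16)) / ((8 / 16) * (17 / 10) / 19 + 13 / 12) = 1155 / 2572 - 190 * sqrt(13) / 25077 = 0.42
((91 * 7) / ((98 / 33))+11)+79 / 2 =265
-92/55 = -1.67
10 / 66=5 / 33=0.15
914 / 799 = 1.14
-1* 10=-10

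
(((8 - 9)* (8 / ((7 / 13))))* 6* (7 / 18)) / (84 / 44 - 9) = 4.89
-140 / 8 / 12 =-35 / 24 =-1.46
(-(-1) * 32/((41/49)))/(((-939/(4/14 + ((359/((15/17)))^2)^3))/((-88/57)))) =285244376529796.14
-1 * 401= -401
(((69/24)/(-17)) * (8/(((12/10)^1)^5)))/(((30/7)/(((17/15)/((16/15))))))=-100625/746496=-0.13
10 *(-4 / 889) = -40 / 889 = -0.04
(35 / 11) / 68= 35 / 748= 0.05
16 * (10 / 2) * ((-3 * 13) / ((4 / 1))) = -780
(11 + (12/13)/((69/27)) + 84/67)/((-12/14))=-1769005/120198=-14.72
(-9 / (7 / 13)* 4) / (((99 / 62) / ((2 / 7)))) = -6448 / 539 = -11.96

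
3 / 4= 0.75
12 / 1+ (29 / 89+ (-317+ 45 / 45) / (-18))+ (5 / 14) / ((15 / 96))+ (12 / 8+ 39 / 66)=2112932 / 61677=34.26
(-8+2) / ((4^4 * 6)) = -1 / 256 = -0.00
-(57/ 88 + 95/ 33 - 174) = 45005/ 264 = 170.47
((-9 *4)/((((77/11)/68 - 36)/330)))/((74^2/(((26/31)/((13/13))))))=0.05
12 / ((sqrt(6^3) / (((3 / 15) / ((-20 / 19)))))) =-0.16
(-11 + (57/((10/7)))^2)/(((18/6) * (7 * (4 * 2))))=158101/16800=9.41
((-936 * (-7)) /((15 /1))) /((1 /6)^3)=94348.80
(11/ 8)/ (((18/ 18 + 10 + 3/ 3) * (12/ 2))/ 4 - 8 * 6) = -11/ 240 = -0.05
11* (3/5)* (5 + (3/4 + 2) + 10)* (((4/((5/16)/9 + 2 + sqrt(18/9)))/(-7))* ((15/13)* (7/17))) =-9.22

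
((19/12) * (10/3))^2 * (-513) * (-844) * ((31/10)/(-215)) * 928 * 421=-8764053668336/129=-67938400529.74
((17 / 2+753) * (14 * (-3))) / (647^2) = -31983 / 418609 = -0.08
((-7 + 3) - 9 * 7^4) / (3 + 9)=-21613 / 12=-1801.08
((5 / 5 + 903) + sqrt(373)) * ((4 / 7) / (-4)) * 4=-3616 / 7 - 4 * sqrt(373) / 7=-527.61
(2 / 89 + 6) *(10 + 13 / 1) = 138.52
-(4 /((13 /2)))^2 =-64 /169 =-0.38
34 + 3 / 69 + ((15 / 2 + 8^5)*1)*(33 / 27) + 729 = 16900303 / 414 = 40821.99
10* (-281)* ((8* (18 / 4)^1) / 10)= -10116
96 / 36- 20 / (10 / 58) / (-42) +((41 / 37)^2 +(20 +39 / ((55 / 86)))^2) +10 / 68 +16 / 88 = 6470579474977 / 985611550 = 6565.04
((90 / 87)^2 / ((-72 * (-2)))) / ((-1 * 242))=-25 / 814088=-0.00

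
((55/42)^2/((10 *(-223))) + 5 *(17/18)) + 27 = 24956663/786744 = 31.72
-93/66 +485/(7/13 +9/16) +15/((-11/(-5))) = 2246611/5038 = 445.93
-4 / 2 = -2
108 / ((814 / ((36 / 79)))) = 1944 / 32153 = 0.06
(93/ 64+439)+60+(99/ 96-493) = 8.48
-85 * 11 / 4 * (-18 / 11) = 765 / 2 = 382.50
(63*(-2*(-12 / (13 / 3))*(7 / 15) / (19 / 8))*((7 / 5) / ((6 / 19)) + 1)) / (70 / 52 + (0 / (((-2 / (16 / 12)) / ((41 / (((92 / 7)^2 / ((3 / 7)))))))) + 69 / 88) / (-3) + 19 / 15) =607267584 / 3833345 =158.42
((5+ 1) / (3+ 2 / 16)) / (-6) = -8 / 25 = -0.32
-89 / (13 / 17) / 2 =-1513 / 26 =-58.19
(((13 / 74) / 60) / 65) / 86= 1 / 1909200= 0.00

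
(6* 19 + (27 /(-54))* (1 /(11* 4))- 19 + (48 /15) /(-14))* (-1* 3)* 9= -7880247 /3080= -2558.52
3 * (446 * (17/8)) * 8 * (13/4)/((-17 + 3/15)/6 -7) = -739245/98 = -7543.32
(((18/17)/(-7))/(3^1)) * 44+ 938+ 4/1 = 111834/119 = 939.78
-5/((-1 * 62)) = 5/62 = 0.08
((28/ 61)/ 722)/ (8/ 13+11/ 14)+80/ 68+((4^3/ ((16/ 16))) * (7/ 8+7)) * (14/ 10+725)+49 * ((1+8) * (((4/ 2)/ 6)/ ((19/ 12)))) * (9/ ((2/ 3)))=2062857628966/ 5615355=367360.15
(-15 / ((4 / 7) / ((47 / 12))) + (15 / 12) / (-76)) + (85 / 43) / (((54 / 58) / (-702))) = -5206885 / 3268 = -1593.29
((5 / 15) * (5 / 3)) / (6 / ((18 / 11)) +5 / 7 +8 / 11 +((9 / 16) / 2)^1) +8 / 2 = 490388 / 119517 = 4.10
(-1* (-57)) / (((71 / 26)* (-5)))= -1482 / 355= -4.17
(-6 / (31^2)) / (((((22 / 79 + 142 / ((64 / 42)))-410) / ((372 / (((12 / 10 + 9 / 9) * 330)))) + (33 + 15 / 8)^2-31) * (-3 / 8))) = 80896 / 2757444885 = 0.00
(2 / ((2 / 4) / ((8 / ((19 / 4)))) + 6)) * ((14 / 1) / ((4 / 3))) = 1344 / 403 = 3.33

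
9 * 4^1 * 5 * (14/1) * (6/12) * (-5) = -6300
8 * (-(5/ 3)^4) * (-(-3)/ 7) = -5000/ 189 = -26.46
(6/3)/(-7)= -2/7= -0.29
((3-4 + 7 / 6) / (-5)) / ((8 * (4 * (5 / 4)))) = -1 / 1200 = -0.00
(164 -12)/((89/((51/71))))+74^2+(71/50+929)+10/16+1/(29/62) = 234942797859/36650200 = 6410.41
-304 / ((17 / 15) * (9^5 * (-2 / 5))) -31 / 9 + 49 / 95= -92735216 / 31788045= -2.92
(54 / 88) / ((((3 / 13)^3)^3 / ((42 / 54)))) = 74231495611 / 288684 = 257137.55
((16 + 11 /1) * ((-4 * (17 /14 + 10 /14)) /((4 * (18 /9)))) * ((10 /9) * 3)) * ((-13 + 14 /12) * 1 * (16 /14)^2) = 460080 /343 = 1341.34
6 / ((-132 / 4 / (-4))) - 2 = -14 / 11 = -1.27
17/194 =0.09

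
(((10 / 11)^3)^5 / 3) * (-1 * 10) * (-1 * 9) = 30000000000000000 / 4177248169415651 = 7.18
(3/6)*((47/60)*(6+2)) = 3.13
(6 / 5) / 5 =6 / 25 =0.24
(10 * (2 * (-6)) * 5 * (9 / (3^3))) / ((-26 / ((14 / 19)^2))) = 19600 / 4693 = 4.18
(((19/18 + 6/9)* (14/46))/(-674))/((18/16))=-434/627831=-0.00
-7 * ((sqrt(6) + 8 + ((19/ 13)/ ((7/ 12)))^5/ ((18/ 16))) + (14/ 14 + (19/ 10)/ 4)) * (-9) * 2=126 * sqrt(6) + 218448189707121/ 17829489860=12560.71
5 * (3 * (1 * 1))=15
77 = 77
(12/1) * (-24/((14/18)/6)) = -15552/7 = -2221.71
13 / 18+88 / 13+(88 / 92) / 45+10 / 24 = 142253 / 17940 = 7.93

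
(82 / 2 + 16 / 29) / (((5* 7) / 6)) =1446 / 203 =7.12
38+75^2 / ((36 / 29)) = 18277 / 4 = 4569.25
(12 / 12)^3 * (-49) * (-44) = 2156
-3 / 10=-0.30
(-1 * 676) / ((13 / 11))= -572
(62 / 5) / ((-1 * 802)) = -31 / 2005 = -0.02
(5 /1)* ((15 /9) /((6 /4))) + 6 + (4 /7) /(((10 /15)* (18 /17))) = 779 /63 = 12.37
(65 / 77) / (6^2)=65 / 2772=0.02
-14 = -14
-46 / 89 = -0.52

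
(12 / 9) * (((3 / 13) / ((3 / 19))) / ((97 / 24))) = 608 / 1261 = 0.48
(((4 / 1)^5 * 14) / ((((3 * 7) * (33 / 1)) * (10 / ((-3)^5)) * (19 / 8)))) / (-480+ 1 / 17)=3760128 / 8526155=0.44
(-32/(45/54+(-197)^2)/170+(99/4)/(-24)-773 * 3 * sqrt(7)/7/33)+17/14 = 811492111/4433635360-773 * sqrt(7)/77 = -26.38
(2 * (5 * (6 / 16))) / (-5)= -0.75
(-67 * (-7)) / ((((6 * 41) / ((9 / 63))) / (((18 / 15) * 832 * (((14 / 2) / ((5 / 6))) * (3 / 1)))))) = 7023744 / 1025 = 6852.43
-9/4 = -2.25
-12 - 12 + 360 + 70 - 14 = 392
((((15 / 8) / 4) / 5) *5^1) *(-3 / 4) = -0.35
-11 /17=-0.65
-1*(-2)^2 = -4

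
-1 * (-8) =8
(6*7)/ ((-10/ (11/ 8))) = -231/ 40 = -5.78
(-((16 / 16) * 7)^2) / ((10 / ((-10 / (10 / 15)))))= 147 / 2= 73.50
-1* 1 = -1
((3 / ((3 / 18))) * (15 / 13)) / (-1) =-270 / 13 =-20.77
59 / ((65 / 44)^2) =114224 / 4225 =27.04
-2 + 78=76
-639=-639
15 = 15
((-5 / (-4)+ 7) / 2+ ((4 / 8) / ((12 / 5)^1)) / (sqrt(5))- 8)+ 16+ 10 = sqrt(5) / 24+ 177 / 8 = 22.22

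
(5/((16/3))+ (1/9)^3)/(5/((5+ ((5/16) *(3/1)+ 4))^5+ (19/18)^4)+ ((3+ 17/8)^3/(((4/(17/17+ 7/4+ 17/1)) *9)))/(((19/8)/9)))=1775736706168459358144/529294630186460423969613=0.00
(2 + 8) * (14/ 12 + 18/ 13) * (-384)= -127360/ 13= -9796.92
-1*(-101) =101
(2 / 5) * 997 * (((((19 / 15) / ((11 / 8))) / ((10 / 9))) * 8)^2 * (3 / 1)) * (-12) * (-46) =10985887678464 / 378125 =29053587.25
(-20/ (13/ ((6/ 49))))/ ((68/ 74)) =-2220/ 10829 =-0.21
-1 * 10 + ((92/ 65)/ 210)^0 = -9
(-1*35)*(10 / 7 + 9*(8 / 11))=-3070 / 11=-279.09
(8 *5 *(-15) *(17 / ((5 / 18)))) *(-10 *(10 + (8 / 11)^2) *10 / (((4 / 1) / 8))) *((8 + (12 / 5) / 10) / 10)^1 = 7709554944 / 121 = 63715330.12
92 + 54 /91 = 8426 /91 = 92.59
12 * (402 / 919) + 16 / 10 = 31472 / 4595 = 6.85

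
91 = 91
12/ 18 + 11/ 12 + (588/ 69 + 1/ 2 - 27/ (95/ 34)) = 24697/ 26220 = 0.94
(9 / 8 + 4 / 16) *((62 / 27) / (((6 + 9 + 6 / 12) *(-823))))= -0.00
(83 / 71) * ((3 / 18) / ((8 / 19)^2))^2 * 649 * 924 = 540540100639 / 872448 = 619567.13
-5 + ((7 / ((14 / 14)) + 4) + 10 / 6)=7.67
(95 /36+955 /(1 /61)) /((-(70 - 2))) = -2097275 /2448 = -856.73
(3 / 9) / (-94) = -1 / 282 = -0.00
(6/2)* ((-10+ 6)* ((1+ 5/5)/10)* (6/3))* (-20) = 96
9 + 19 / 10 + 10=209 / 10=20.90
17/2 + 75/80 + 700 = 11351/16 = 709.44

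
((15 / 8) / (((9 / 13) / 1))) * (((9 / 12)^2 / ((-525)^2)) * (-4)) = -13 / 588000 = -0.00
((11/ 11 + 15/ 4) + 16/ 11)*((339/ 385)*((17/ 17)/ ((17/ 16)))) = 52884/ 10285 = 5.14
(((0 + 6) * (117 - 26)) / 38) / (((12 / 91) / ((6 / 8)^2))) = 74529 / 1216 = 61.29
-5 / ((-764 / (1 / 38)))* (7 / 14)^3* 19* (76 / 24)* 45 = 1425 / 24448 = 0.06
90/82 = 45/41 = 1.10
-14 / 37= -0.38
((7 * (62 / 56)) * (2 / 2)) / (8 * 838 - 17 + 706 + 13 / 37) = 1147 / 1094216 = 0.00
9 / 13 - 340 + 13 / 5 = -21886 / 65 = -336.71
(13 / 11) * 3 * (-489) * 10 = -190710 / 11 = -17337.27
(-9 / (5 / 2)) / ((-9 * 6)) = 0.07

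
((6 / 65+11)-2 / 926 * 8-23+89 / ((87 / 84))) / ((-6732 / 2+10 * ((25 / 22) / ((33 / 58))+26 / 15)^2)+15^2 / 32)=-30260797466944 / 1316562559877149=-0.02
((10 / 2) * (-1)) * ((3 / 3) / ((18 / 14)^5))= -84035 / 59049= -1.42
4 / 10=2 / 5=0.40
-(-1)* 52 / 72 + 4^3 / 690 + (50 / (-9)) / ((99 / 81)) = -84943 / 22770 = -3.73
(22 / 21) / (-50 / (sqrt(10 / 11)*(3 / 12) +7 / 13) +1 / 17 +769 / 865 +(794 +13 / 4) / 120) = -607429496211820480 / 48515313768783072869 - 82326452116480000*sqrt(110) / 145545941306349218607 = -0.02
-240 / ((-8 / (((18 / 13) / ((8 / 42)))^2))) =535815 / 338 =1585.25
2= 2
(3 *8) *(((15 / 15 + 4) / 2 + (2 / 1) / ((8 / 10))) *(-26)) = -3120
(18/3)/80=0.08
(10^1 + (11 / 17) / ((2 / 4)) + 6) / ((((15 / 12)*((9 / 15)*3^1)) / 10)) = 3920 / 51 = 76.86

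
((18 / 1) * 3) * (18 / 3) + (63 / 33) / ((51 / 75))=61113 / 187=326.81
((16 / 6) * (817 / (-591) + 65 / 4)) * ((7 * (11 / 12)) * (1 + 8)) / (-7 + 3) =-2706319 / 4728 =-572.40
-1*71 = -71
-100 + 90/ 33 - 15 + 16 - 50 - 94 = -2643/ 11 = -240.27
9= 9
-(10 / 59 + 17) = -1013 / 59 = -17.17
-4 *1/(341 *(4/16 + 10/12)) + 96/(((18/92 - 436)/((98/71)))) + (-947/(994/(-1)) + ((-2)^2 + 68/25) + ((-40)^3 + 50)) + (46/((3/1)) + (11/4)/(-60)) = -63927.35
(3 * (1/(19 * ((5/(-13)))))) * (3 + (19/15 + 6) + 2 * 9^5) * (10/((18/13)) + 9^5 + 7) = -12242625174728/4275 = -2863771970.70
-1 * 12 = -12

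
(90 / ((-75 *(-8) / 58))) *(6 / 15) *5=87 / 5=17.40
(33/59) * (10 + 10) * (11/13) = 7260/767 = 9.47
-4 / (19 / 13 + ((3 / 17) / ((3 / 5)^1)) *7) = -442 / 389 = -1.14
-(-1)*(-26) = -26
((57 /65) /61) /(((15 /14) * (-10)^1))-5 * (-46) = 230.00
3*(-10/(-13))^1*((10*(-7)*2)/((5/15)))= -12600/13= -969.23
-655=-655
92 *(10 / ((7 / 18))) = 16560 / 7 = 2365.71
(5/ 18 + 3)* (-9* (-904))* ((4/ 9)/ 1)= 106672/ 9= 11852.44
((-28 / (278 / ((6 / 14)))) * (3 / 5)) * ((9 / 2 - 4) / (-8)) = 9 / 5560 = 0.00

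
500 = 500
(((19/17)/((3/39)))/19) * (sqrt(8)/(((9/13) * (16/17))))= 169 * sqrt(2)/72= 3.32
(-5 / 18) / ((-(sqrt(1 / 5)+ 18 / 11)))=275 / 1499- 605 * sqrt(5) / 26982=0.13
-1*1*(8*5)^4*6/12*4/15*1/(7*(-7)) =1024000/147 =6965.99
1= 1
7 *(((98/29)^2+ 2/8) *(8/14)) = 39257/841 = 46.68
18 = 18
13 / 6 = 2.17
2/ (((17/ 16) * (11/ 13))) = 416/ 187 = 2.22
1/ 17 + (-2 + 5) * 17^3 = 250564/ 17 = 14739.06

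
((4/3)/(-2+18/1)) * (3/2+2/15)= 49/360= 0.14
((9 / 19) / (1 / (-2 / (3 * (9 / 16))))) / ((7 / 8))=-256 / 399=-0.64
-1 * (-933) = 933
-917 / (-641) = 917 / 641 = 1.43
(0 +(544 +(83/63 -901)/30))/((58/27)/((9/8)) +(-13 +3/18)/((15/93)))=-8743320/1320949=-6.62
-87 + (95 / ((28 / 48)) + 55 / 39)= 21094 / 273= 77.27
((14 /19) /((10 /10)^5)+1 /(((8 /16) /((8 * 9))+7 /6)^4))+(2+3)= 6.26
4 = 4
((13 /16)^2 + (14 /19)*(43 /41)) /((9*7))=285763 /12563712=0.02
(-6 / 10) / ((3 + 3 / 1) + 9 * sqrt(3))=2 / 115 - 3 * sqrt(3) / 115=-0.03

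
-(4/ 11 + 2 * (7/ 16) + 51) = -52.24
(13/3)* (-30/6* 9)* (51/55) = -1989/11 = -180.82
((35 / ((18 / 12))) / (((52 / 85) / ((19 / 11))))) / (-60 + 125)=11305 / 11154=1.01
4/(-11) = -4/11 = -0.36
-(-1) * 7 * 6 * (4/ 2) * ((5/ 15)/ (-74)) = -14/ 37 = -0.38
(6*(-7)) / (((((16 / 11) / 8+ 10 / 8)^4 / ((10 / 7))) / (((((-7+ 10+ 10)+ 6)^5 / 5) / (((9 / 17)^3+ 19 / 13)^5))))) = -653696.06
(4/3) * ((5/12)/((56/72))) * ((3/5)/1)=3/7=0.43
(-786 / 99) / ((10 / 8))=-1048 / 165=-6.35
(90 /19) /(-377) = -90 /7163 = -0.01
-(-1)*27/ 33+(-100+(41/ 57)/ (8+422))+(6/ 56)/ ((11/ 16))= -186885593/ 1887270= -99.02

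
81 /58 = 1.40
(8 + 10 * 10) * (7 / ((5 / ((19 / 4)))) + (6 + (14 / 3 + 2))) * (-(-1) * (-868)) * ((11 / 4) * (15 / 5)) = -14939278.20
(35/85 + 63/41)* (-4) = -5432/697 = -7.79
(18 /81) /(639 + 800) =2 /12951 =0.00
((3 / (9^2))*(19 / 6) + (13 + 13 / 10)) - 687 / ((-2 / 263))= 73187483 / 810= 90354.92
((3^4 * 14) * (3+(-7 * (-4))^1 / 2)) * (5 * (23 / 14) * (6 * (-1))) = -950130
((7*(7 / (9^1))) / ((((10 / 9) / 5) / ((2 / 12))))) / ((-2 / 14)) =-343 / 12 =-28.58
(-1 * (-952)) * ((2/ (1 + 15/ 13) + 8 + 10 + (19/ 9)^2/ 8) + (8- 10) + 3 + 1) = 1656803/ 81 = 20454.36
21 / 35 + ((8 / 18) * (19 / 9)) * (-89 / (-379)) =125917 / 153495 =0.82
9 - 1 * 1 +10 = 18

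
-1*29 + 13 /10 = -277 /10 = -27.70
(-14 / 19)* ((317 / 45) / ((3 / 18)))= -8876 / 285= -31.14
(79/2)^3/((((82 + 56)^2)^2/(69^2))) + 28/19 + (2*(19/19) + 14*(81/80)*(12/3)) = 60.98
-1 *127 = -127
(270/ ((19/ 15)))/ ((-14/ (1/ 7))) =-2025/ 931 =-2.18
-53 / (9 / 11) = -583 / 9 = -64.78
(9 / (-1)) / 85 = -9 / 85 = -0.11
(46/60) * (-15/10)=-1.15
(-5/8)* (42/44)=-105/176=-0.60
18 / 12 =3 / 2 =1.50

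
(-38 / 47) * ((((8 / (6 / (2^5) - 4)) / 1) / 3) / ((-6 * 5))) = -2432 / 129015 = -0.02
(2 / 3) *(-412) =-824 / 3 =-274.67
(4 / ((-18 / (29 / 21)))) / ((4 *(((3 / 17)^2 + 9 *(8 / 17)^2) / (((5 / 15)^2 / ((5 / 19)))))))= -159239 / 9950850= -0.02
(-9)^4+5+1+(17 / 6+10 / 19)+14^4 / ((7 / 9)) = 6379709 / 114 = 55962.36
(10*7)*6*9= 3780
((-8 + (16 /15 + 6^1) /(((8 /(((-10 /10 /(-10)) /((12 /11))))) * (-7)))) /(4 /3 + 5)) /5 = -403783 /1596000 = -0.25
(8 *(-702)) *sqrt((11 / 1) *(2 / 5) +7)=-5616 *sqrt(285) / 5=-18961.80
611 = 611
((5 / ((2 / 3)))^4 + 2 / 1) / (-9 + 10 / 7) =-354599 / 848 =-418.16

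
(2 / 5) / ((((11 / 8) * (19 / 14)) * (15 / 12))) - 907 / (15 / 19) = -18005797 / 15675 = -1148.70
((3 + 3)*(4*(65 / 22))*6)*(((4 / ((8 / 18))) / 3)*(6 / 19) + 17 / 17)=173160 / 209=828.52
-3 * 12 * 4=-144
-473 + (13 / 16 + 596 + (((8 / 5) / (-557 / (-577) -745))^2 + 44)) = 773218597166581 / 4607633971600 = 167.81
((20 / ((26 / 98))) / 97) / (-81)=-980 / 102141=-0.01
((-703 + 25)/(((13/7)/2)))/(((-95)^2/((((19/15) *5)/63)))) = -452/55575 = -0.01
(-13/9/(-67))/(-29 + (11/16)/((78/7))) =-5408/7259115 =-0.00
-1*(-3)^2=-9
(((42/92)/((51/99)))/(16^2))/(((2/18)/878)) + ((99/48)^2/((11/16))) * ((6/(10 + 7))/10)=13799511/500480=27.57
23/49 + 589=28884/49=589.47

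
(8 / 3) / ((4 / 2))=4 / 3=1.33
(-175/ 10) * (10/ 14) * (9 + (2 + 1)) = -150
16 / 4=4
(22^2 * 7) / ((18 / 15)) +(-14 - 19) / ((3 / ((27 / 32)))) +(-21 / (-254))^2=4357243805 / 1548384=2814.06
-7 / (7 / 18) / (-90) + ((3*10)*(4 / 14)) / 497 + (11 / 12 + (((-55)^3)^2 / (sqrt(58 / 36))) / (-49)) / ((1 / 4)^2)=-7120939439.30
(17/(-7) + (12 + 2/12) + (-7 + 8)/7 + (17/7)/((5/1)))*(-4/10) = -4.15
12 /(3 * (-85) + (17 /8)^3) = -6144 /125647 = -0.05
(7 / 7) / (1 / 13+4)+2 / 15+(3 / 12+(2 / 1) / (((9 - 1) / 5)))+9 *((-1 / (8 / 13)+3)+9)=605813 / 6360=95.25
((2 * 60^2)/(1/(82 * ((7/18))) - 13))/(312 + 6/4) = -688800/388949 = -1.77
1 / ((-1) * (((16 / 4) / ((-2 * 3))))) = 3 / 2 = 1.50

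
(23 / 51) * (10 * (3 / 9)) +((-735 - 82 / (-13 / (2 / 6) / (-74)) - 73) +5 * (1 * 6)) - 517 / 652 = -1209784153 / 1296828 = -932.88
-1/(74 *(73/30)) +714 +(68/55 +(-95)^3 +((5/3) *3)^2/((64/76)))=-2036106908567/2376880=-856630.08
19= 19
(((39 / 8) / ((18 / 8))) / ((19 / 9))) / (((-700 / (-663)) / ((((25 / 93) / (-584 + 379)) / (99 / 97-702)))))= 278681 / 153254383800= 0.00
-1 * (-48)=48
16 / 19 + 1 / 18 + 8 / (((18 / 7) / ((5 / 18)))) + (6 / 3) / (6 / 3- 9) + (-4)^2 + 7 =527363 / 21546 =24.48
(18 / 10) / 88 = 9 / 440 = 0.02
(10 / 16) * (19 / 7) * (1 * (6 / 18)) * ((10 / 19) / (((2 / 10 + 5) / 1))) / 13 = 125 / 28392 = 0.00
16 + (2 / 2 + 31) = 48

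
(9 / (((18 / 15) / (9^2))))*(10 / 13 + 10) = 85050 / 13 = 6542.31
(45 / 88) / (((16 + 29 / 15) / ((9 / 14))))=6075 / 331408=0.02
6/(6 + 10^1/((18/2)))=27/32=0.84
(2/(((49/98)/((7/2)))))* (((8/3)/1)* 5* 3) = 560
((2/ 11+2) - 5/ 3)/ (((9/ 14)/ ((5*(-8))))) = -9520/ 297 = -32.05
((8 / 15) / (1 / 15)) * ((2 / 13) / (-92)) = -4 / 299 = -0.01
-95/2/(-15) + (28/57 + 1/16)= 1131/304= 3.72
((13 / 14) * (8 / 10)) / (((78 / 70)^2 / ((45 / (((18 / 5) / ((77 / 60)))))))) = 13475 / 1404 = 9.60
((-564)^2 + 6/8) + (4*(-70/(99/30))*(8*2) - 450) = 41750171/132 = 316289.17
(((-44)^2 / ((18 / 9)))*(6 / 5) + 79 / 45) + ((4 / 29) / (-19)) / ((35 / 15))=201917267 / 173565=1163.35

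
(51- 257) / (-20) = 103 / 10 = 10.30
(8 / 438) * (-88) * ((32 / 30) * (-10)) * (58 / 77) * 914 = 54284288 / 4599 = 11803.50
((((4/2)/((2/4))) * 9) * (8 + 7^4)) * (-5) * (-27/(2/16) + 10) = 89325720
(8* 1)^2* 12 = 768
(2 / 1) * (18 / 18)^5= 2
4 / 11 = 0.36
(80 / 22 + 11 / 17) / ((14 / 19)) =15219 / 2618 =5.81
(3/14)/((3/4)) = 0.29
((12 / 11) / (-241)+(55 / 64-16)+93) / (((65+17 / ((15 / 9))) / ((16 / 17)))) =66045825 / 67780768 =0.97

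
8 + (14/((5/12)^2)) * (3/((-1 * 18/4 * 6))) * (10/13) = 72/65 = 1.11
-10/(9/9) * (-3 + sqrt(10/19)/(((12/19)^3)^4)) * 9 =-15938.17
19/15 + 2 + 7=10.27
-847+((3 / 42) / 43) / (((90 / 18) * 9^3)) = -1858563629 / 2194290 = -847.00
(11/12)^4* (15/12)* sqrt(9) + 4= 183797/27648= 6.65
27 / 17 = 1.59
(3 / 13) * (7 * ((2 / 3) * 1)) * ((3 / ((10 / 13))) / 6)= 7 / 10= 0.70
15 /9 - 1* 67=-196 /3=-65.33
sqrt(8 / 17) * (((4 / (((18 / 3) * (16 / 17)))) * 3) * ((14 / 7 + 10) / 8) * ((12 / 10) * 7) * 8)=126 * sqrt(34) / 5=146.94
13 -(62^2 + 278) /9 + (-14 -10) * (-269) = 6011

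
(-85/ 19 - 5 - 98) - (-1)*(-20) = -2422/ 19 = -127.47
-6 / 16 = -3 / 8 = -0.38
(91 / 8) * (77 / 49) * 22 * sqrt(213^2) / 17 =335049 / 68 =4927.19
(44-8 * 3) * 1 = 20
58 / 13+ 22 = 344 / 13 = 26.46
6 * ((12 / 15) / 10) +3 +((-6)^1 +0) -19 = -538 / 25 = -21.52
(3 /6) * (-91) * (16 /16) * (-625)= 56875 /2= 28437.50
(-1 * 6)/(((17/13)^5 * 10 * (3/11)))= -4084223/7099285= -0.58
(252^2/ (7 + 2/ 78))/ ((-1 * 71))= -1238328/ 9727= -127.31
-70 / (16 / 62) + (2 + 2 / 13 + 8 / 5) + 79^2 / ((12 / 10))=3848003 / 780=4933.34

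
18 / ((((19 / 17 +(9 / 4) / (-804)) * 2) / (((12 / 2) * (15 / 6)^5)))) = 96103125 / 20317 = 4730.18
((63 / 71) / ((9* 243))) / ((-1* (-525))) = 1 / 1293975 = 0.00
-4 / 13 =-0.31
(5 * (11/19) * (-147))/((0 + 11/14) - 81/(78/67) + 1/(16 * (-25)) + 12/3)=294294000/44811329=6.57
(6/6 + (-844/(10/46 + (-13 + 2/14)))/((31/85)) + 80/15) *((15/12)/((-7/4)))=-35849035/264957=-135.30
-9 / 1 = -9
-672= -672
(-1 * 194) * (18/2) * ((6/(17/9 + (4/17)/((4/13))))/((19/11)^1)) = -2285.60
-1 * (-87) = 87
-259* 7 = -1813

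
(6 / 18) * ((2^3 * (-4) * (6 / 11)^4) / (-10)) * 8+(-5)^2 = 25.76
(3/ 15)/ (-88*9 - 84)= -1/ 4380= -0.00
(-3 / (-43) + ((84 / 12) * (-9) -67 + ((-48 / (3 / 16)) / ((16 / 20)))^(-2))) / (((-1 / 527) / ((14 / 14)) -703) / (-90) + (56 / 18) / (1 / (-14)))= 2713511834451 / 746500034560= 3.63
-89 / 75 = -1.19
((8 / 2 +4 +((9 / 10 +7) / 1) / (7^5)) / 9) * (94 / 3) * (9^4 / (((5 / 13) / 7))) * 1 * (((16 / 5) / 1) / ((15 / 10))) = 7095446.63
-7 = -7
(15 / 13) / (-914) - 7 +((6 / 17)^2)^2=-6932629397 / 992396522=-6.99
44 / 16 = 2.75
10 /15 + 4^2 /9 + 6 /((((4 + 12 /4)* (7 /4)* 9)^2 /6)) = 52886 /21609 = 2.45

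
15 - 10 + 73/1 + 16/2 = 86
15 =15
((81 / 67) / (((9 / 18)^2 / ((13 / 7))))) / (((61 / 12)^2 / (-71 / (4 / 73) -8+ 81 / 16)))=-787690332 / 1745149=-451.36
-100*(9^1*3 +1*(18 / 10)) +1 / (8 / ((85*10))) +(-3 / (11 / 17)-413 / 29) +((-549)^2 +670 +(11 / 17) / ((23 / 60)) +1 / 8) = 298631345795 / 997832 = 299280.19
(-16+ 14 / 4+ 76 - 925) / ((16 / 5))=-8615 / 32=-269.22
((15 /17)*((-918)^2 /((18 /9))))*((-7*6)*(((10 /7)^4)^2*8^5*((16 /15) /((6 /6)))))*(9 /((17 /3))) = -12383472844800000000 /823543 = -15036826061055.71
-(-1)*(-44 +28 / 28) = -43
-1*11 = -11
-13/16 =-0.81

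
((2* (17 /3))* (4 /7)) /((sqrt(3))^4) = 136 /189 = 0.72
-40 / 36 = -10 / 9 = -1.11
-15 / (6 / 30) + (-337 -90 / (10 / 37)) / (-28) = -715 / 14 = -51.07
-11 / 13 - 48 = -635 / 13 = -48.85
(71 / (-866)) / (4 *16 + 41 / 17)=-1207 / 977714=-0.00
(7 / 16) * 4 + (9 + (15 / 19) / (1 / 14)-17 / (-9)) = 16205 / 684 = 23.69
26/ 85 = 0.31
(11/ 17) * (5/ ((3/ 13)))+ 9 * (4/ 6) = 1021/ 51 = 20.02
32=32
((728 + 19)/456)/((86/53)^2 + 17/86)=30075963/51969484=0.58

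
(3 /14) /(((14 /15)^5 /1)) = 2278125 /7529536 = 0.30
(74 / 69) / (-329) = -74 / 22701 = -0.00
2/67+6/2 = 3.03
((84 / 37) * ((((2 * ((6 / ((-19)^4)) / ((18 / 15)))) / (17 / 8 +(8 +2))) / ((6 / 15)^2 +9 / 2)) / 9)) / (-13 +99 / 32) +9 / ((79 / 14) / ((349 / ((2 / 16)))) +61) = 36459453731985088784 / 247122320717970374469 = 0.15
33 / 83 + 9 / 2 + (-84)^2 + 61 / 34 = 9965458 / 1411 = 7062.69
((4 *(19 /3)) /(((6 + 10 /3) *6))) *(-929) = -17651 /42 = -420.26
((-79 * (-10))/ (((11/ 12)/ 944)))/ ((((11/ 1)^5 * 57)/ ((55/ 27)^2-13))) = -19246574080/ 24537891411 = -0.78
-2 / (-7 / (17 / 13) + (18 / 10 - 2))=85 / 236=0.36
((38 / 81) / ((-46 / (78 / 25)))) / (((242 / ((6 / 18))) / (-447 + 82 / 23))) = 2519153 / 129618225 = 0.02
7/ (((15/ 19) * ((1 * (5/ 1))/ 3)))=5.32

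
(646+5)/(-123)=-217/41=-5.29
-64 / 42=-32 / 21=-1.52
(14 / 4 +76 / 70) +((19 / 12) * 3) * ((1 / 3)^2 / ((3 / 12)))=4219 / 630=6.70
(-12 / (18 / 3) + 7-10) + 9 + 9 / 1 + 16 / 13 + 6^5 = 101273 / 13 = 7790.23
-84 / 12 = -7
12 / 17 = 0.71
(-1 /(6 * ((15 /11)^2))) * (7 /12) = -0.05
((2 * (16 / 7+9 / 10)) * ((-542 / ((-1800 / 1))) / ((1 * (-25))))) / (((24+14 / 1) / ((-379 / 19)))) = 22904107 / 568575000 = 0.04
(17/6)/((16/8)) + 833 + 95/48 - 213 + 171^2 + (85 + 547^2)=15799603/48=329158.40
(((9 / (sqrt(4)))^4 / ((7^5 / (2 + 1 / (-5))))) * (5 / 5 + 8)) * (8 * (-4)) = -1062882 / 84035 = -12.65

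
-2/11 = -0.18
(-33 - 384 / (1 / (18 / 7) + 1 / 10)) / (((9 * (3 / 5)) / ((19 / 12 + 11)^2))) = -342129005 / 14256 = -23998.95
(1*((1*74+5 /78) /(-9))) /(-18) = 5777 /12636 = 0.46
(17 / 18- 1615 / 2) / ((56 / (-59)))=61183 / 72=849.76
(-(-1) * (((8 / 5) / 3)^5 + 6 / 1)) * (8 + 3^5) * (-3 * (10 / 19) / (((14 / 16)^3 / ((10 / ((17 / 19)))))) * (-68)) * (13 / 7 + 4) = 55267426582528 / 3472875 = 15914027.02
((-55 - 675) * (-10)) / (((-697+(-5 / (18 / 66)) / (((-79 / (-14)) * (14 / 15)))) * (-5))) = 57670 / 27669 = 2.08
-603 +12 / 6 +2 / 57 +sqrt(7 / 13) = -34255 / 57 +sqrt(91) / 13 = -600.23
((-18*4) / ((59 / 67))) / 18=-4.54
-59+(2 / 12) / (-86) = -30445 / 516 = -59.00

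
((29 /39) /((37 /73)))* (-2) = -4234 /1443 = -2.93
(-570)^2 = 324900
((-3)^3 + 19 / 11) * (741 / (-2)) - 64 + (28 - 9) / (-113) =11559126 / 1243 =9299.38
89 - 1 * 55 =34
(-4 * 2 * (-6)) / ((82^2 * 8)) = 3 / 3362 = 0.00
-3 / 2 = -1.50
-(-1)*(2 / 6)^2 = 1 / 9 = 0.11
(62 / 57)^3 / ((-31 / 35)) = -1.45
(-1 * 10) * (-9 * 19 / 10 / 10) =171 / 10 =17.10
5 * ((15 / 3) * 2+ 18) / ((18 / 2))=140 / 9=15.56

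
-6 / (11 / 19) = -114 / 11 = -10.36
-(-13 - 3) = 16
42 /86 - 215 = -9224 /43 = -214.51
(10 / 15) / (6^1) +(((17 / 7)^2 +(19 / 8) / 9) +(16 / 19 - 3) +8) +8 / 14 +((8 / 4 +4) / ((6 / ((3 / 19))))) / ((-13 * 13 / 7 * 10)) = 79839089 / 6293560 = 12.69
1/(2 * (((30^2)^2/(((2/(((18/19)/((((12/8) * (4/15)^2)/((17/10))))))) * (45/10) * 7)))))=133/51637500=0.00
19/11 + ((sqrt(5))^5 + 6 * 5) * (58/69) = 6817/253 + 1450 * sqrt(5)/69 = 73.93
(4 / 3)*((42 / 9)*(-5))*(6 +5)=-342.22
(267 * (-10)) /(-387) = 890 /129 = 6.90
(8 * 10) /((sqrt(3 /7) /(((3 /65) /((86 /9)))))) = 72 * sqrt(21) /559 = 0.59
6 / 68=3 / 34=0.09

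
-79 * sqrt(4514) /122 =-43.51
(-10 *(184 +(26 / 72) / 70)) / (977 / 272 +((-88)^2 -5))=-31531124 / 132677055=-0.24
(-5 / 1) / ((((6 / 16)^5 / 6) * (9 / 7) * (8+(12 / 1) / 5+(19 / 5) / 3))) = -65536 / 243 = -269.70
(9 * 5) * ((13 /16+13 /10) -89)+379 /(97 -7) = -2812123 /720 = -3905.73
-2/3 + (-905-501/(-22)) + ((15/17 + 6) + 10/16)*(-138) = -4306031/2244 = -1918.91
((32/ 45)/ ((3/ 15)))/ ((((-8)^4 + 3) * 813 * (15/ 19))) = 608/ 449885745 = 0.00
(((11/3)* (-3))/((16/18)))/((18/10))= -55/8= -6.88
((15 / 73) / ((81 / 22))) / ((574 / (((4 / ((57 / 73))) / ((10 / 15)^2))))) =55 / 49077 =0.00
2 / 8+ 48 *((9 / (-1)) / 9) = -191 / 4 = -47.75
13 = 13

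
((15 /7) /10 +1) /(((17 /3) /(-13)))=-39 /14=-2.79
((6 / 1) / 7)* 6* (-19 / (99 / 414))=-31464 / 77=-408.62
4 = 4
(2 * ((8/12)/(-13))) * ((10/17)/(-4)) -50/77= -32380/51051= -0.63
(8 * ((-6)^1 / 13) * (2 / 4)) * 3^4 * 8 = -15552 / 13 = -1196.31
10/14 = 5/7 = 0.71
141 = 141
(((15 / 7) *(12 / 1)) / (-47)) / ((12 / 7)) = -15 / 47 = -0.32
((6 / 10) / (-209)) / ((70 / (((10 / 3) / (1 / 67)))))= -67 / 7315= -0.01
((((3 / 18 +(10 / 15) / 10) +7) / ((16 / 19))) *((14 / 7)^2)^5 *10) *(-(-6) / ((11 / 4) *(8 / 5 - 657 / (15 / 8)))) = -659680 / 1199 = -550.19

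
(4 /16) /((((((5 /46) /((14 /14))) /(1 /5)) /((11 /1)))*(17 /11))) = 2783 /850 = 3.27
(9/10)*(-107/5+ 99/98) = -89919/4900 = -18.35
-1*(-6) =6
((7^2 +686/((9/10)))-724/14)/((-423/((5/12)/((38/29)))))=-6938105/12151944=-0.57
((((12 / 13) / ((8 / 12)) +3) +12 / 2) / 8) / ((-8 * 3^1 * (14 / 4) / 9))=-405 / 2912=-0.14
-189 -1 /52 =-9829 /52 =-189.02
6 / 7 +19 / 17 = 1.97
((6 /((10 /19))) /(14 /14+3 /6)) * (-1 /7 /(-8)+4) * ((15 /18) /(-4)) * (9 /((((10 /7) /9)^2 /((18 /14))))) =-373977 /128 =-2921.70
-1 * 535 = -535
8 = 8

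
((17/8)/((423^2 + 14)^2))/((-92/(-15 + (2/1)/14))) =221/20621264628356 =0.00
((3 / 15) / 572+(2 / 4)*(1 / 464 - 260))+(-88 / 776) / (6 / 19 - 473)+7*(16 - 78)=-326008008587601 / 578030092640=-564.00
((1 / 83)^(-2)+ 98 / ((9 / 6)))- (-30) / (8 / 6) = 41861 / 6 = 6976.83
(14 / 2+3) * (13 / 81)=130 / 81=1.60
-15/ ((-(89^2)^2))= 15/ 62742241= 0.00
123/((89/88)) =121.62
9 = 9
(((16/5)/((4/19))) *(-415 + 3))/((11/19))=-594928/55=-10816.87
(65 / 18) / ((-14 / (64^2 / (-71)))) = 66560 / 4473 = 14.88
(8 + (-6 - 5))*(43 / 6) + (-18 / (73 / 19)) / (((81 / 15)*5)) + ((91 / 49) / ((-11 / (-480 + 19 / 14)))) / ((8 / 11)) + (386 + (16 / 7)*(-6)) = 79276459 / 171696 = 461.73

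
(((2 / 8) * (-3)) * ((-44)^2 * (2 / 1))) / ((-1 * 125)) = 2904 / 125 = 23.23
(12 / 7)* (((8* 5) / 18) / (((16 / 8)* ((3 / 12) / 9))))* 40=19200 / 7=2742.86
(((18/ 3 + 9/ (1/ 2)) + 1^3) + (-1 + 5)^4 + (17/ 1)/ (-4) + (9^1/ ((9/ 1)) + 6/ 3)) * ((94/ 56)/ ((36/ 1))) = 13.04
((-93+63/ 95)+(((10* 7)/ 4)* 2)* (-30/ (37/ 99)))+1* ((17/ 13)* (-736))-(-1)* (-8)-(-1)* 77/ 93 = -16452163931/ 4249635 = -3871.43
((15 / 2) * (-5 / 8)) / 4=-75 / 64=-1.17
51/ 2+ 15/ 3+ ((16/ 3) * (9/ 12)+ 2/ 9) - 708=-12119/ 18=-673.28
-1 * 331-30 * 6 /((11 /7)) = -4901 /11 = -445.55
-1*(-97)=97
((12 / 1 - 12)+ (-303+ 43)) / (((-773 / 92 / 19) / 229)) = 104075920 / 773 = 134638.97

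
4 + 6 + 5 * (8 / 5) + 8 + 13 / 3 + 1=94 / 3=31.33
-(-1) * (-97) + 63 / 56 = -767 / 8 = -95.88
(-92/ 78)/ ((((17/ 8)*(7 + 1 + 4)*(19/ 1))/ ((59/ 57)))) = -5428/ 2154087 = -0.00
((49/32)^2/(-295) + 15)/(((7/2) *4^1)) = 4528799/4229120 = 1.07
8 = 8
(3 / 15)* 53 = 53 / 5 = 10.60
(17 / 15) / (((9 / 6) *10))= 17 / 225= 0.08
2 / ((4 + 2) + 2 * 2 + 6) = 1 / 8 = 0.12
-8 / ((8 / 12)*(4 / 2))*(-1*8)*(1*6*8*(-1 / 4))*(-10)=5760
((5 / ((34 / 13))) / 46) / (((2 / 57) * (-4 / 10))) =-18525 / 6256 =-2.96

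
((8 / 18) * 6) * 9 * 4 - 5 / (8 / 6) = 369 / 4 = 92.25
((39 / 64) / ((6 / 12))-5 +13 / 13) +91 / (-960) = -2761 / 960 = -2.88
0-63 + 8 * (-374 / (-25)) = 1417 / 25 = 56.68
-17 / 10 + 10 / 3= 49 / 30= 1.63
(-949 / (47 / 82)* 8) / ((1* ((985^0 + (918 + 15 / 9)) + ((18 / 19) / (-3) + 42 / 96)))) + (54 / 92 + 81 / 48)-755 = -11141876554123 / 14524471664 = -767.11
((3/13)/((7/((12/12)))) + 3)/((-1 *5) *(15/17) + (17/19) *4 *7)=89148/606697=0.15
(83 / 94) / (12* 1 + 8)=83 / 1880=0.04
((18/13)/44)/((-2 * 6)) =-3/1144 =-0.00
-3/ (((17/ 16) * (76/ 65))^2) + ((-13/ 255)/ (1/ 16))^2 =-1.28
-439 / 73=-6.01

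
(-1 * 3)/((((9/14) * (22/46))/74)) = -23828/33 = -722.06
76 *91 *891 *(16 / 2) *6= 295783488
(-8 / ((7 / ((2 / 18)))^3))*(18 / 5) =-16 / 138915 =-0.00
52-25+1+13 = 41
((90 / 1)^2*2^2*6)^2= 37791360000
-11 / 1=-11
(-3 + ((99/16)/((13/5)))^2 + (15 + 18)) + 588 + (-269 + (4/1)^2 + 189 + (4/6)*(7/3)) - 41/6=215864489/389376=554.39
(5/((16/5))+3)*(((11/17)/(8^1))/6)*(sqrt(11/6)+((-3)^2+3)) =803*sqrt(66)/78336+803/1088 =0.82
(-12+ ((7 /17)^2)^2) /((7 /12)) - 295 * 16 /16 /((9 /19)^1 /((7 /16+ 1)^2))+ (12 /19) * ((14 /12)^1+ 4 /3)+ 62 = -31834614107593 /25593507072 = -1243.86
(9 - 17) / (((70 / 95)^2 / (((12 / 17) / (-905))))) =8664 / 753865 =0.01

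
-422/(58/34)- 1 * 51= -8653/29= -298.38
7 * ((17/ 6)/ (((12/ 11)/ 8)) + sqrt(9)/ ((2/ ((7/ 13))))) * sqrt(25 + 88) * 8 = 141428 * sqrt(113)/ 117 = 12849.57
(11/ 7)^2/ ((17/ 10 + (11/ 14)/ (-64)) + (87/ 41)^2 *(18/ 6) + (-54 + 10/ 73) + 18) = -9502894720/ 79533394969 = -0.12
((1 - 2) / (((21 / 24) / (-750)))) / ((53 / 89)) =534000 / 371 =1439.35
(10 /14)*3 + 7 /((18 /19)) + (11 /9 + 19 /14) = 109 /9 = 12.11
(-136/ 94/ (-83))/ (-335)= -68/ 1306835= -0.00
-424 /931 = -0.46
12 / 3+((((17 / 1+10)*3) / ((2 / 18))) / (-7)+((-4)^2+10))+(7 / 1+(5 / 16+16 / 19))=-140423 / 2128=-65.99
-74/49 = -1.51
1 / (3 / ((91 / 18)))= 91 / 54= 1.69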